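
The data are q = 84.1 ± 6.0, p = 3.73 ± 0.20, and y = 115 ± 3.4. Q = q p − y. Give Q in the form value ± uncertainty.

199 ± 28.2

Let w = q·p = 314. δw/w = √((1·δq/q)² + (1·δp/p)²) = √(0.00509 + 0.00288) = 0.0892, so δw = 28.0.
Q = w − y: δQ = √(δw² + δy²) = √(784 + 11.6) = 28.2
Q = 199.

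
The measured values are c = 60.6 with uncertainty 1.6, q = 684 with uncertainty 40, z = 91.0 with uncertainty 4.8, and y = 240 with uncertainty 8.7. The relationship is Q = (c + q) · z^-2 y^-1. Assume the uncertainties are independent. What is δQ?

Let u = c + q = 745. δu = √(δc² + δq²) = √(2.56 + 1600) = 40.0, so δu/u = 0.0538.
Q is then a monomial in u, z, y:
δQ/Q = √((δu/u)² + (-2·δz/z)² + (-1·δy/y)²) = √(0.00289 + 0.0111 + 0.00131) = 0.124
Q = 0.000375, so δQ = 0.124 × 0.000375 = 4.64e-05.

4.64e-05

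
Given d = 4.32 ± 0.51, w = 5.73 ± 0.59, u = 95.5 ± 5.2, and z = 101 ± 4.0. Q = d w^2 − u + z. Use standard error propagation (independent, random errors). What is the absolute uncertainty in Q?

Let p = d·w^2 = 142. δp/p = √((1·δd/d)² + (2·δw/w)²) = √(0.0139 + 0.0424) = 0.237, so δp = 33.7.
Q = p − u + z: δQ = √(δp² + δu² + δz²) = √(1130 + 27.0 + 16.0) = 34.3

34.3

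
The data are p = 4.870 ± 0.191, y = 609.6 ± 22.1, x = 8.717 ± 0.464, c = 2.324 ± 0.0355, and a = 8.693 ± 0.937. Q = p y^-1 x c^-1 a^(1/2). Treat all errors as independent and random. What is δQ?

0.00830

Since Q is a product/quotient, work with relative uncertainties:
  (1·δp/p)² = (1×0.0392)² = 0.00154;  (-1·δy/y)² = (-1×0.0363)² = 0.00131;  (1·δx/x)² = (1×0.0532)² = 0.00283;  (-1·δc/c)² = (-1×0.0153)² = 0.000233;  (½·δa/a)² = (0.5×0.108)² = 0.00290
δQ/Q = √(0.00882) = 0.0939
Q = 0.08835, so δQ = 0.0939 × 0.08835 = 0.00830.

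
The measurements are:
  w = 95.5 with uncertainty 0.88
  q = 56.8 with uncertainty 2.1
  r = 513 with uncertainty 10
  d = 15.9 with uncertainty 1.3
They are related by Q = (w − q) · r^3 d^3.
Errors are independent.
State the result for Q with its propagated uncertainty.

Let u = w − q = 38.7. δu = √(δw² + δq²) = √(0.774 + 4.41) = 2.28, so δu/u = 0.0588.
Q is then a monomial in u, r, d:
δQ/Q = √((δu/u)² + (3·δr/r)² + (3·δd/d)²) = √(0.00346 + 0.00342 + 0.0602) = 0.259
Q = 2.1e+13, so δQ = 0.259 × 2.1e+13 = 5.44e+12.

(2.10 ± 0.544) × 10^13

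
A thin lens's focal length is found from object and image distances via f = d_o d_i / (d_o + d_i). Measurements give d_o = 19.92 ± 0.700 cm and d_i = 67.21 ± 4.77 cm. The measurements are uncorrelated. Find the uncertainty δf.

0.485 cm

∂f/∂d_o = (d_i/(d_o+d_i))² = 0.595;  ∂f/∂d_i = (d_o/(d_o+d_i))² = 0.0523
δf = √((∂f/∂d_o · δd_o)² + (∂f/∂d_i · δd_i)²) = √(0.173 + 0.0622) = 0.485 cm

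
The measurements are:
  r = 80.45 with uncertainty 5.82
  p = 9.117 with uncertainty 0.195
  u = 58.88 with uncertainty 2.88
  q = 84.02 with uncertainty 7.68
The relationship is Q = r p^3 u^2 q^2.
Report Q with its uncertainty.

Products/powers → add relative errors in quadrature, weighted by exponent:
  (1·δr/r)² = (1×0.0723)² = 0.00523;  (3·δp/p)² = (3×0.0214)² = 0.00412;  (2·δu/u)² = (2×0.0489)² = 0.00957;  (2·δq/q)² = (2×0.0914)² = 0.0334
δQ/Q = √(0.0523) = 0.229
Q = 1.492e+12, so δQ = 0.229 × 1.492e+12 = 3.41e+11.

(1.492 ± 0.341) × 10^12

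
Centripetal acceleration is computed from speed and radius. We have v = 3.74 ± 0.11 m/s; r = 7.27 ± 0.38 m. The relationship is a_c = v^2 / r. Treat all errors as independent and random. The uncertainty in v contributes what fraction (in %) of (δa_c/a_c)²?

(δa_c/a_c)² = (2·δv/v)² + (-1·δr/r)²
  v term: (2×0.0294)² = 0.00346
  r term: (-1×0.0523)² = 0.00273
Total = 0.00619. Share from v = 0.00346/0.00619 = 0.559.

55.9%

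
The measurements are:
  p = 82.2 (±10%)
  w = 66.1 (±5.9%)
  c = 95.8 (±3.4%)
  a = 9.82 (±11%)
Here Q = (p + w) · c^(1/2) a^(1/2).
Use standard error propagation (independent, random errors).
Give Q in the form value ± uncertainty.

4550 ± 383

Let u = p + w = 148. δu = √(δp² + δw²) = √(67.6 + 15.2) = 9.10, so δu/u = 0.0614.
Q is then a monomial in u, c, a:
δQ/Q = √((δu/u)² + (½·δc/c)² + (½·δa/a)²) = √(0.00376 + 0.000289 + 0.00302) = 0.0841
Q = 4550, so δQ = 0.0841 × 4550 = 383.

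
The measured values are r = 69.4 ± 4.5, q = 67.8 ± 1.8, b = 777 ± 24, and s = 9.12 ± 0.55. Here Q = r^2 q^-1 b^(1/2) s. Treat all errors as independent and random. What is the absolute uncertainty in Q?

Each factor contributes (exponent × relative error)² to (δQ/Q)²:
  (2·δr/r)² = (2×0.0648)² = 0.0168;  (-1·δq/q)² = (-1×0.0265)² = 0.000705;  (½·δb/b)² = (0.5×0.0309)² = 0.000239;  (1·δs/s)² = (1×0.0603)² = 0.00364
δQ/Q = √(0.0214) = 0.146
Q = 18100, so δQ = 0.146 × 18100 = 2640.

2640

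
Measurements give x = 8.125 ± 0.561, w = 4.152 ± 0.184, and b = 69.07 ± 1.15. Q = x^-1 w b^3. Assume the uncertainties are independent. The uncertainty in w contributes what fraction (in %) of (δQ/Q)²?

(δQ/Q)² = (-1·δx/x)² + (1·δw/w)² + (3·δb/b)²
  x term: (-1×0.0690)² = 0.00477
  w term: (1×0.0443)² = 0.00196
  b term: (3×0.0166)² = 0.00249
Total = 0.00923. Share from w = 0.00196/0.00923 = 0.213.

21.3%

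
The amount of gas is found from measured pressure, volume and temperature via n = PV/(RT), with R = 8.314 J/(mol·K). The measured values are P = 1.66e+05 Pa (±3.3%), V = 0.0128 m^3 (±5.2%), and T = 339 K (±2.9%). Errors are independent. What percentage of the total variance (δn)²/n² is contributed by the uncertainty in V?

(δn/n)² = (1·δP/P)² + (1·δV/V)² + (-1·δT/T)²
  P term: (1×0.0330)² = 0.00109
  V term: (1×0.0520)² = 0.00270
  T term: (-1×0.0290)² = 0.000841
Total = 0.00463. Share from V = 0.00270/0.00463 = 0.584.

58.4%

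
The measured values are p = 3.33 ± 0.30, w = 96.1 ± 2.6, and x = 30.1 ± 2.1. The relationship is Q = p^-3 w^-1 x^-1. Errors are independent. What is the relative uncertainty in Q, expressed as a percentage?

28.0%

Since Q is a product/quotient, work with relative uncertainties:
  (-3·δp/p)² = (-3×0.0901)² = 0.0730;  (-1·δw/w)² = (-1×0.0271)² = 0.000732;  (-1·δx/x)² = (-1×0.0698)² = 0.00487
δQ/Q = √(0.0786) = 0.280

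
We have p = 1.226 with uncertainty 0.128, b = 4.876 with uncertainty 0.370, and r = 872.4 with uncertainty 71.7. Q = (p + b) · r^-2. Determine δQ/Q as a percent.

Let u = p + b = 6.102. δu = √(δp² + δb²) = √(0.0164 + 0.137) = 0.392, so δu/u = 0.0642.
Q is then a monomial in u, r:
δQ/Q = √((δu/u)² + (-2·δr/r)²) = √(0.00412 + 0.0270) = 0.176

17.6%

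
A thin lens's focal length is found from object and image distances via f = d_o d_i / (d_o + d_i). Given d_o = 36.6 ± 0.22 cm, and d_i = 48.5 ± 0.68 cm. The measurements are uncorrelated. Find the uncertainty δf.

∂f/∂d_o = (d_i/(d_o+d_i))² = 0.325;  ∂f/∂d_i = (d_o/(d_o+d_i))² = 0.185
δf = √((∂f/∂d_o · δd_o)² + (∂f/∂d_i · δd_i)²) = √(0.00511 + 0.0158) = 0.145 cm

0.145 cm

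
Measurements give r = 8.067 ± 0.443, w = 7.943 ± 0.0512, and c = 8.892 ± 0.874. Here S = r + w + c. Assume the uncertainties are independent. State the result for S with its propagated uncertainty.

24.90 ± 0.981

Each term contributes (cᵢ δxᵢ)² to (δS)²:
  (δr)² = 0.196;  (δw)² = 0.00262;  (δc)² = 0.764
δS = √(0.963) = 0.981
S = 24.90.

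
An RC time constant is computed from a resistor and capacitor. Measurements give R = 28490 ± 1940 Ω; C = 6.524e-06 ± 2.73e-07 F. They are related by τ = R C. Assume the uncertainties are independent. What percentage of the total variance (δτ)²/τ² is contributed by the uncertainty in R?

(δτ/τ)² = (1·δR/R)² + (1·δC/C)²
  R term: (1×0.0681)² = 0.00464
  C term: (1×0.0418)² = 0.00175
Total = 0.00639. Share from R = 0.00464/0.00639 = 0.726.

72.6%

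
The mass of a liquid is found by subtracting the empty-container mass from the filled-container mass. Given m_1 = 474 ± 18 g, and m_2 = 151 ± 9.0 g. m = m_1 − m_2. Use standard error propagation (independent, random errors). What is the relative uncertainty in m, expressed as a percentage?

Absolute uncertainties add in quadrature for a linear combination:
  (δm_1)² = 324;  (δm_2)² = 81.0
δm = √(405) = 20.1 g
m = 323 g, so δm/m = 20.1/323 = 0.0623.

6.23%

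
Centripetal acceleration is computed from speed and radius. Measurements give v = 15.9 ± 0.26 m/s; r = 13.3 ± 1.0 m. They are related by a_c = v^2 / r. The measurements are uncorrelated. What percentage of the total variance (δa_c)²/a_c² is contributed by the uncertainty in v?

(δa_c/a_c)² = (2·δv/v)² + (-1·δr/r)²
  v term: (2×0.0164)² = 0.00107
  r term: (-1×0.0752)² = 0.00565
Total = 0.00672. Share from v = 0.00107/0.00672 = 0.159.

15.9%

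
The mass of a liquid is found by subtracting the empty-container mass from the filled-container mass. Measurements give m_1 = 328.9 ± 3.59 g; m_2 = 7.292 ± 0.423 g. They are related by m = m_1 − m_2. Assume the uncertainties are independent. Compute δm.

Absolute uncertainties add in quadrature for a linear combination:
  (δm_1)² = 12.9;  (δm_2)² = 0.179
δm = √(13.1) = 3.61 g

3.61 g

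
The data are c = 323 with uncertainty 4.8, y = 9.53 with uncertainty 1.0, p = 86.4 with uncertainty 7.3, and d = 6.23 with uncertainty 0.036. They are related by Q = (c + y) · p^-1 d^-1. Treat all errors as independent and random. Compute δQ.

0.0531

Let u = c + y = 333. δu = √(δc² + δy²) = √(23.0 + 1.00) = 4.90, so δu/u = 0.0147.
Q is then a monomial in u, p, d:
δQ/Q = √((δu/u)² + (-1·δp/p)² + (-1·δd/d)²) = √(0.000217 + 0.00714 + 3.34e-05) = 0.0860
Q = 0.618, so δQ = 0.0860 × 0.618 = 0.0531.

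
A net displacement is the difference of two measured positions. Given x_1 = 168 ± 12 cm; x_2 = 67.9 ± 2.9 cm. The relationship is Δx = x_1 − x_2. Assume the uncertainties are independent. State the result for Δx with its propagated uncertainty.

For a sum/difference, combine absolute errors in quadrature:
  (δx_1)² = 144;  (δx_2)² = 8.41
δΔx = √(152) = 12.3 cm
Δx = 100 cm.

100 ± 12.3 cm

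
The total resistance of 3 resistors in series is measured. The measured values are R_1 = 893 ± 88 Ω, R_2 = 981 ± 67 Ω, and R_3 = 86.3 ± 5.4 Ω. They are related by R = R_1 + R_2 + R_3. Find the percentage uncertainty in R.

5.65%

Sums and differences: (δR)² = Σ (cᵢ δxᵢ)².
  (δR_1)² = 7740;  (δR_2)² = 4490;  (δR_3)² = 29.2
δR = √(12300) = 111 Ω
R = 1960 Ω, so δR/R = 111/1960 = 0.0565.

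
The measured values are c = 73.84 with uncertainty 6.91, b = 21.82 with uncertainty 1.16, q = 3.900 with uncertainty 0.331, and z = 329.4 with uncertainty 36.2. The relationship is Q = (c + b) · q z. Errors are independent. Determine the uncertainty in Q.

19300

Let u = c + b = 95.66. δu = √(δc² + δb²) = √(47.7 + 1.35) = 7.01, so δu/u = 0.0732.
Q is then a monomial in u, q, z:
δQ/Q = √((δu/u)² + (1·δq/q)² + (1·δz/z)²) = √(0.00536 + 0.00720 + 0.0121) = 0.157
Q = 122900, so δQ = 0.157 × 122900 = 19300.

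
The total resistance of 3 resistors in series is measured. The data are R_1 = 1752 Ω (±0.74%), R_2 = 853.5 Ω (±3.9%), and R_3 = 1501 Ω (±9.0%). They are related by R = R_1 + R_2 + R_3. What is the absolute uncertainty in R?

Sums and differences: (δR)² = Σ (cᵢ δxᵢ)².
  (δR_1)² = 168;  (δR_2)² = 1110;  (δR_3)² = 18200
δR = √(19500) = 140 Ω

140 Ω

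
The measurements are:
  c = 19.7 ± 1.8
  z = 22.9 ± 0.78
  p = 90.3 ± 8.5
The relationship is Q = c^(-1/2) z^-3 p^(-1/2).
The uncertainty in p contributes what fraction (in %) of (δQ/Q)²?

(δQ/Q)² = (−½·δc/c)² + (-3·δz/z)² + (−½·δp/p)²
  c term: (-0.5×0.0914)² = 0.00209
  z term: (-3×0.0341)² = 0.0104
  p term: (-0.5×0.0941)² = 0.00222
Total = 0.0147. Share from p = 0.00222/0.0147 = 0.150.

15.0%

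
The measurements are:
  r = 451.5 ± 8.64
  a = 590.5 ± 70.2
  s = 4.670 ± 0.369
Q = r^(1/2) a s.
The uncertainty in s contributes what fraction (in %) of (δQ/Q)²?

30.5%

(δQ/Q)² = (½·δr/r)² + (1·δa/a)² + (1·δs/s)²
  r term: (0.5×0.0191)² = 9.15e-05
  a term: (1×0.119)² = 0.0141
  s term: (1×0.0790)² = 0.00624
Total = 0.0205. Share from s = 0.00624/0.0205 = 0.305.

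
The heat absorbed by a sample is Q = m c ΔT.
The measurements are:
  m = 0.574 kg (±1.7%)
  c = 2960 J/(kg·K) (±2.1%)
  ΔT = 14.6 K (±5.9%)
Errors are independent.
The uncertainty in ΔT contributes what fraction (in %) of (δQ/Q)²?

(δQ/Q)² = (1·δm/m)² + (1·δc/c)² + (1·δΔT/ΔT)²
  m term: (1×0.0170)² = 0.000289
  c term: (1×0.0210)² = 0.000441
  ΔT term: (1×0.0590)² = 0.00348
Total = 0.00421. Share from ΔT = 0.00348/0.00421 = 0.827.

82.7%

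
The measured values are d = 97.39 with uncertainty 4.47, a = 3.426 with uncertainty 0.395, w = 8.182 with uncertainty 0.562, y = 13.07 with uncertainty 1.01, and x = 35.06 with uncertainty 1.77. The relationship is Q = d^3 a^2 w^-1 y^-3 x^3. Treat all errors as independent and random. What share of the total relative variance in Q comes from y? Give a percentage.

(δQ/Q)² = (3·δd/d)² + (2·δa/a)² + (-1·δw/w)² + (-3·δy/y)² + (3·δx/x)²
  d term: (3×0.0459)² = 0.0190
  a term: (2×0.115)² = 0.0532
  w term: (-1×0.0687)² = 0.00472
  y term: (-3×0.0773)² = 0.0537
  x term: (3×0.0505)² = 0.0229
Total = 0.154. Share from y = 0.0537/0.154 = 0.350.

35.0%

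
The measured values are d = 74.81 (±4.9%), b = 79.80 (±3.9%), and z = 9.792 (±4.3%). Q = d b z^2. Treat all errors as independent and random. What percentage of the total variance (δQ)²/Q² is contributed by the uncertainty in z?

65.3%

(δQ/Q)² = (1·δd/d)² + (1·δb/b)² + (2·δz/z)²
  d term: (1×0.0490)² = 0.00240
  b term: (1×0.0390)² = 0.00152
  z term: (2×0.0430)² = 0.00740
Total = 0.0113. Share from z = 0.00740/0.0113 = 0.653.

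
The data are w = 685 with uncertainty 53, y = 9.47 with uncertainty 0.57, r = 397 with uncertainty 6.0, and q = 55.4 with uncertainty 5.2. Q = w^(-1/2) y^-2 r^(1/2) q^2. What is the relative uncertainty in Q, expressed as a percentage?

Products/powers → add relative errors in quadrature, weighted by exponent:
  (−½·δw/w)² = (-0.5×0.0774)² = 0.00150;  (-2·δy/y)² = (-2×0.0602)² = 0.0145;  (½·δr/r)² = (0.5×0.0151)² = 5.71e-05;  (2·δq/q)² = (2×0.0939)² = 0.0352
δQ/Q = √(0.0513) = 0.226

22.6%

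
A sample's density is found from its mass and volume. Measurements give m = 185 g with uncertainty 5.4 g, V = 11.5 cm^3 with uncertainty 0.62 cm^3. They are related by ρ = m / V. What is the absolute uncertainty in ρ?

0.986 g/cm^3

Relative error in a monomial: (δρ/ρ)² = Σ (nᵢ · δxᵢ/xᵢ)².
  (1·δm/m)² = (1×0.0292)² = 0.000852;  (-1·δV/V)² = (-1×0.0539)² = 0.00291
δρ/ρ = √(0.00376) = 0.0613
ρ = 16.1 g/cm^3, so δρ = 0.0613 × 16.1 = 0.986 g/cm^3.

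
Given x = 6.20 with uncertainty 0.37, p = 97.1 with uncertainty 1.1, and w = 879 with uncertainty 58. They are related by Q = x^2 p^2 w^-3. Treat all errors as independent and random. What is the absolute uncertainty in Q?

Q is a product of powers, so relative uncertainties combine in quadrature:
  (2·δx/x)² = (2×0.0597)² = 0.0142;  (2·δp/p)² = (2×0.0113)² = 0.000513;  (-3·δw/w)² = (-3×0.0660)² = 0.0392
δQ/Q = √(0.0539) = 0.232
Q = 0.000534, so δQ = 0.232 × 0.000534 = 0.000124.

0.000124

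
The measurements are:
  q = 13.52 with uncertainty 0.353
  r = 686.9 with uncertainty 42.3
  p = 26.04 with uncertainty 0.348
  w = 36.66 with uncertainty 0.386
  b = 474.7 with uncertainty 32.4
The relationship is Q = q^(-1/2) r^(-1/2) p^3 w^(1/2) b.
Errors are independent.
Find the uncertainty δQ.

45300

For a monomial Q ∝ q^(-1/2), r^(-1/2), p^3, w^(1/2), b, fractional errors add in quadrature:
  (−½·δq/q)² = (-0.5×0.0261)² = 0.000170;  (−½·δr/r)² = (-0.5×0.0616)² = 0.000948;  (3·δp/p)² = (3×0.0134)² = 0.00161;  (½·δw/w)² = (0.5×0.0105)² = 2.77e-05;  (1·δb/b)² = (1×0.0683)² = 0.00466
δQ/Q = √(0.00741) = 0.0861
Q = 526600, so δQ = 0.0861 × 526600 = 45300.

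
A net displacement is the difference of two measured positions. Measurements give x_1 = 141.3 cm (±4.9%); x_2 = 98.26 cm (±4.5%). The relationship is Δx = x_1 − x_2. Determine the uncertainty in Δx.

8.22 cm

Δx is a linear combination, so absolute uncertainties add in quadrature:
  (δx_1)² = 47.9;  (δx_2)² = 19.6
δΔx = √(67.5) = 8.22 cm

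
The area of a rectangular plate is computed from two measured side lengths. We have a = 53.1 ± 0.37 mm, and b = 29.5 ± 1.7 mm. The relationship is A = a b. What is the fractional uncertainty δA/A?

0.0580

Each factor contributes (exponent × relative error)² to (δA/A)²:
  (1·δa/a)² = (1×0.00697)² = 4.86e-05;  (1·δb/b)² = (1×0.0576)² = 0.00332
δA/A = √(0.00337) = 0.0580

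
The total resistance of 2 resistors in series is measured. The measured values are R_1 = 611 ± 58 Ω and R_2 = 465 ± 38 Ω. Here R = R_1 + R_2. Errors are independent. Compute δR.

For a sum/difference, combine absolute errors in quadrature:
  (δR_1)² = 3360;  (δR_2)² = 1440
δR = √(4810) = 69.3 Ω

69.3 Ω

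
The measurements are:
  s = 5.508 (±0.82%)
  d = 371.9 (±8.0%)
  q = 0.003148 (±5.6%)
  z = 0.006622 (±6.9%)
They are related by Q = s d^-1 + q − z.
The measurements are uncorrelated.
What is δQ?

0.00129

Let p = s·d^-1 = 0.01481. δp/p = √((1·δs/s)² + (-1·δd/d)²) = √(6.72e-05 + 0.00640) = 0.0804, so δp = 0.00119.
Q = p + q − z: δQ = √(δp² + δq² + δz²) = √(1.42e-06 + 3.11e-08 + 2.09e-07) = 0.00129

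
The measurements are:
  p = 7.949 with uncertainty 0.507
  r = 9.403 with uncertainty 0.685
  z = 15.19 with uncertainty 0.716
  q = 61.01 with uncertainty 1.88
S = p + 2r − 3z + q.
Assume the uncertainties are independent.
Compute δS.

Each term contributes (cᵢ δxᵢ)² to (δS)²:
  (δp)² = 0.257;  (2·δr)² = 1.88;  (3·δz)² = 4.61;  (δq)² = 3.53
δS = √(10.3) = 3.21

3.21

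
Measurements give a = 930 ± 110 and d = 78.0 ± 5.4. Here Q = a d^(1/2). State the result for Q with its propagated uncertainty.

8210 ± 1010

Each factor contributes (exponent × relative error)² to (δQ/Q)²:
  (1·δa/a)² = (1×0.118)² = 0.0140;  (½·δd/d)² = (0.5×0.0692)² = 0.00120
δQ/Q = √(0.0152) = 0.123
Q = 8210, so δQ = 0.123 × 8210 = 1010.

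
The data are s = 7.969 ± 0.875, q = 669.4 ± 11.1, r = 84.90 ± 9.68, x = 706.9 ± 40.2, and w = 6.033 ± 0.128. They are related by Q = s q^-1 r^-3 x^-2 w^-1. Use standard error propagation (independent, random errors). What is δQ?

Since Q is a product/quotient, work with relative uncertainties:
  (1·δs/s)² = (1×0.110)² = 0.0121;  (-1·δq/q)² = (-1×0.0166)² = 0.000275;  (-3·δr/r)² = (-3×0.114)² = 0.117;  (-2·δx/x)² = (-2×0.0569)² = 0.0129;  (-1·δw/w)² = (-1×0.0212)² = 0.000450
δQ/Q = √(0.143) = 0.378
Q = 6.453e-15, so δQ = 0.378 × 6.453e-15 = 2.44e-15.

2.44e-15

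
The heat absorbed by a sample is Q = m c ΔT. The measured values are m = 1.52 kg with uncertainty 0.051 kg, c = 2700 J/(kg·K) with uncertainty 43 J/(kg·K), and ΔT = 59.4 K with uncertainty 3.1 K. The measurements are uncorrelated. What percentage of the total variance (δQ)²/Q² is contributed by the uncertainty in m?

(δQ/Q)² = (1·δm/m)² + (1·δc/c)² + (1·δΔT/ΔT)²
  m term: (1×0.0336)² = 0.00113
  c term: (1×0.0159)² = 0.000254
  ΔT term: (1×0.0522)² = 0.00272
Total = 0.00410. Share from m = 0.00113/0.00410 = 0.274.

27.4%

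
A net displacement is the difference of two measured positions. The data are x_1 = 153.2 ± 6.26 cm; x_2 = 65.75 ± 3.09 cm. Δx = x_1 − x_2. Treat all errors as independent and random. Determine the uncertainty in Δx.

Absolute uncertainties add in quadrature for a linear combination:
  (δx_1)² = 39.2;  (δx_2)² = 9.55
δΔx = √(48.7) = 6.98 cm

6.98 cm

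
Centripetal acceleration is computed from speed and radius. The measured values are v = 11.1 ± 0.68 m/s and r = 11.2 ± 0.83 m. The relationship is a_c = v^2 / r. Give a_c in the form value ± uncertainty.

Relative error in a monomial: (δa_c/a_c)² = Σ (nᵢ · δxᵢ/xᵢ)².
  (2·δv/v)² = (2×0.0613)² = 0.0150;  (-1·δr/r)² = (-1×0.0741)² = 0.00549
δa_c/a_c = √(0.0205) = 0.143
a_c = 11.0 m/s^2, so δa_c = 0.143 × 11.0 = 1.58 m/s^2.

11.0 ± 1.58 m/s^2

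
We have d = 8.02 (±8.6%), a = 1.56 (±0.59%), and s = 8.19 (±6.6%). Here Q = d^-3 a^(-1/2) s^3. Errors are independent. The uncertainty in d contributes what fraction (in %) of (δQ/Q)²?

62.9%

(δQ/Q)² = (-3·δd/d)² + (−½·δa/a)² + (3·δs/s)²
  d term: (-3×0.0860)² = 0.0666
  a term: (-0.5×0.00590)² = 8.7e-06
  s term: (3×0.0660)² = 0.0392
Total = 0.106. Share from d = 0.0666/0.106 = 0.629.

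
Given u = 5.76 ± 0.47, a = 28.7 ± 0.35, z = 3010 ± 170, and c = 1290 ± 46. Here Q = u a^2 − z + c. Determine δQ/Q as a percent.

Let p = u·a^2 = 4740. δp/p = √((1·δu/u)² + (2·δa/a)²) = √(0.00666 + 0.000595) = 0.0852, so δp = 404.
Q = p − z + c: δQ = √(δp² + δz² + δc²) = √(1.63e+05 + 28900 + 2120) = 441
Q = 3020, so δQ/Q = 441/3020 = 0.146.

14.6%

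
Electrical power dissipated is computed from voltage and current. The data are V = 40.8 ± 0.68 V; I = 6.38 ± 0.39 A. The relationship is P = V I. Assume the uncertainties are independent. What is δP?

Since P is a product/quotient, work with relative uncertainties:
  (1·δV/V)² = (1×0.0167)² = 0.000278;  (1·δI/I)² = (1×0.0611)² = 0.00374
δP/P = √(0.00401) = 0.0634
P = 260 W, so δP = 0.0634 × 260 = 16.5 W.

16.5 W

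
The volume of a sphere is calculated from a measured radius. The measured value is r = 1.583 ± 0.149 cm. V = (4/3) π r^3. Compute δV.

4.69 cm^3

Since V is a product/quotient, work with relative uncertainties:
  (3·δr/r)² = (3×0.0941)² = 0.0797
δV/V = √(0.0797) = 0.282
V = 16.62 cm^3, so δV = 0.282 × 16.62 = 4.69 cm^3.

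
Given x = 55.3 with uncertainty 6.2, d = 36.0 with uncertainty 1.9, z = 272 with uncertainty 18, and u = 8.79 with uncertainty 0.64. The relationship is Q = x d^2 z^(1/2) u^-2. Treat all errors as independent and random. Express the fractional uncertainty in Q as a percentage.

21.5%

Products/powers → add relative errors in quadrature, weighted by exponent:
  (1·δx/x)² = (1×0.112)² = 0.0126;  (2·δd/d)² = (2×0.0528)² = 0.0111;  (½·δz/z)² = (0.5×0.0662)² = 0.00109;  (-2·δu/u)² = (-2×0.0728)² = 0.0212
δQ/Q = √(0.0460) = 0.215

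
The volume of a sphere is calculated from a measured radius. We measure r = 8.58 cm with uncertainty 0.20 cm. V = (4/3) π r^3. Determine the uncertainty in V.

185 cm^3

Products/powers → add relative errors in quadrature, weighted by exponent:
  (3·δr/r)² = (3×0.0233)² = 0.00489
δV/V = √(0.00489) = 0.0699
V = 2650 cm^3, so δV = 0.0699 × 2650 = 185 cm^3.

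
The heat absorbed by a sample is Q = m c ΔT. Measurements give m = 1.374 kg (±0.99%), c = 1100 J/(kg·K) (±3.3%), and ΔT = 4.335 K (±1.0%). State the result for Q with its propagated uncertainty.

6552 ± 235 J

Relative error in a monomial: (δQ/Q)² = Σ (nᵢ · δxᵢ/xᵢ)².
  (1·δm/m)² = (1×0.00990)² = 9.8e-05;  (1·δc/c)² = (1×0.0330)² = 0.00109;  (1·δΔT/ΔT)² = (1×0.0100)² = 0.000100
δQ/Q = √(0.00129) = 0.0359
Q = 6552 J, so δQ = 0.0359 × 6552 = 235 J.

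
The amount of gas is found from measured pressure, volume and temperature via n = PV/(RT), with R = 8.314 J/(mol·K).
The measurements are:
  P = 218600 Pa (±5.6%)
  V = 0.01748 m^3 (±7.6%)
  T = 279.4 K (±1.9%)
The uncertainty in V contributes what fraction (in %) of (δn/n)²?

62.3%

(δn/n)² = (1·δP/P)² + (1·δV/V)² + (-1·δT/T)²
  P term: (1×0.0560)² = 0.00314
  V term: (1×0.0760)² = 0.00578
  T term: (-1×0.0190)² = 0.000361
Total = 0.00927. Share from V = 0.00578/0.00927 = 0.623.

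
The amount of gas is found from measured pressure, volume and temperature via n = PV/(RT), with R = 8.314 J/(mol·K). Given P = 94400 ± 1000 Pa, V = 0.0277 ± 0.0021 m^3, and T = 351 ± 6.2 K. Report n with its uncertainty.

0.896 ± 0.0704 mol

Products/powers → add relative errors in quadrature, weighted by exponent:
  (1·δP/P)² = (1×0.0106)² = 0.000112;  (1·δV/V)² = (1×0.0758)² = 0.00575;  (-1·δT/T)² = (-1×0.0177)² = 0.000312
δn/n = √(0.00617) = 0.0786
n = 0.896 mol, so δn = 0.0786 × 0.896 = 0.0704 mol.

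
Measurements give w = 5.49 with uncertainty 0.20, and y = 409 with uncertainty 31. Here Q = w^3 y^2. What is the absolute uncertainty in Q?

Q is a product of powers, so relative uncertainties combine in quadrature:
  (3·δw/w)² = (3×0.0364)² = 0.0119;  (2·δy/y)² = (2×0.0758)² = 0.0230
δQ/Q = √(0.0349) = 0.187
Q = 2.77e+07, so δQ = 0.187 × 2.77e+07 = 5.17e+06.

5.17e+06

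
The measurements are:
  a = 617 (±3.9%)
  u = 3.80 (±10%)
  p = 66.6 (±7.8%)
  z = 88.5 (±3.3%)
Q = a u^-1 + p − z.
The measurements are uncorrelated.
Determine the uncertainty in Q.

Let w = a·u^-1 = 162. δw/w = √((1·δa/a)² + (-1·δu/u)²) = √(0.00152 + 0.0100) = 0.107, so δw = 17.4.
Q = w + p − z: δQ = √(δw² + δp² + δz²) = √(304 + 27.0 + 8.53) = 18.4

18.4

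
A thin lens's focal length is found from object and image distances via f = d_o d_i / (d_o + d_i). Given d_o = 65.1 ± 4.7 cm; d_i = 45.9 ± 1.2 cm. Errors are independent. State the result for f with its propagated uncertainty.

∂f/∂d_o = (d_i/(d_o+d_i))² = 0.171;  ∂f/∂d_i = (d_o/(d_o+d_i))² = 0.344
δf = √((∂f/∂d_o · δd_o)² + (∂f/∂d_i · δd_i)²) = √(0.646 + 0.170) = 0.903 cm
f = 26.9 cm.

26.9 ± 0.903 cm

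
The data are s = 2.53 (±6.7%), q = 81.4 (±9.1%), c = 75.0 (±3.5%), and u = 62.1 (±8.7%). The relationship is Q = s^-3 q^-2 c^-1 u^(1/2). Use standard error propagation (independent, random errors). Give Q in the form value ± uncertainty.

Relative error in a monomial: (δQ/Q)² = Σ (nᵢ · δxᵢ/xᵢ)².
  (-3·δs/s)² = (-3×0.0670)² = 0.0404;  (-2·δq/q)² = (-2×0.0910)² = 0.0331;  (-1·δc/c)² = (-1×0.0350)² = 0.00123;  (½·δu/u)² = (0.5×0.0870)² = 0.00189
δQ/Q = √(0.0766) = 0.277
Q = 9.79e-07, so δQ = 0.277 × 9.79e-07 = 2.71e-07.

(9.79 ± 2.71) × 10^-7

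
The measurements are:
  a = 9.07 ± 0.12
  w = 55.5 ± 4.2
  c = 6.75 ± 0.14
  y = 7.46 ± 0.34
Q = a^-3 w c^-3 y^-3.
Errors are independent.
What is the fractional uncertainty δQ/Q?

0.173

For a monomial Q ∝ a^-3, w, c^-3, y^-3, fractional errors add in quadrature:
  (-3·δa/a)² = (-3×0.0132)² = 0.00158;  (1·δw/w)² = (1×0.0757)² = 0.00573;  (-3·δc/c)² = (-3×0.0207)² = 0.00387;  (-3·δy/y)² = (-3×0.0456)² = 0.0187
δQ/Q = √(0.0299) = 0.173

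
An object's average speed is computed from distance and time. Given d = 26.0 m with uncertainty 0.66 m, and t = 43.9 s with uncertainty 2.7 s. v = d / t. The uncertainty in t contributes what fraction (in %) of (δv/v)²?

(δv/v)² = (1·δd/d)² + (-1·δt/t)²
  d term: (1×0.0254)² = 0.000644
  t term: (-1×0.0615)² = 0.00378
Total = 0.00443. Share from t = 0.00378/0.00443 = 0.854.

85.4%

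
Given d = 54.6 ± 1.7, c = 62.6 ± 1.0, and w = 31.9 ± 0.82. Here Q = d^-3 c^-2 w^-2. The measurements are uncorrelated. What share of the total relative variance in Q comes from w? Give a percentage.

(δQ/Q)² = (-3·δd/d)² + (-2·δc/c)² + (-2·δw/w)²
  d term: (-3×0.0311)² = 0.00872
  c term: (-2×0.0160)² = 0.00102
  w term: (-2×0.0257)² = 0.00264
Total = 0.0124. Share from w = 0.00264/0.0124 = 0.213.

21.3%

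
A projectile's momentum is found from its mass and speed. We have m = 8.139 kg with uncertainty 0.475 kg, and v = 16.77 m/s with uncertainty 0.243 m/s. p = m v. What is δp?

8.21 kg·m/s

For a monomial p ∝ m, v, fractional errors add in quadrature:
  (1·δm/m)² = (1×0.0584)² = 0.00341;  (1·δv/v)² = (1×0.0145)² = 0.000210
δp/p = √(0.00362) = 0.0601
p = 136.5 kg·m/s, so δp = 0.0601 × 136.5 = 8.21 kg·m/s.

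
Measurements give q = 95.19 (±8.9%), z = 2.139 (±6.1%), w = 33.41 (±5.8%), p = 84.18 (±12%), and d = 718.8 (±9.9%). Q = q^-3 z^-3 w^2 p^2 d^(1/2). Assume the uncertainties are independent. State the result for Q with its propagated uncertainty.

25.12 ± 10.6

For a monomial Q ∝ q^-3, z^-3, w^2, p^2, d^(1/2), fractional errors add in quadrature:
  (-3·δq/q)² = (-3×0.0890)² = 0.0713;  (-3·δz/z)² = (-3×0.0610)² = 0.0335;  (2·δw/w)² = (2×0.0580)² = 0.0135;  (2·δp/p)² = (2×0.120)² = 0.0576;  (½·δd/d)² = (0.5×0.0990)² = 0.00245
δQ/Q = √(0.178) = 0.422
Q = 25.12, so δQ = 0.422 × 25.12 = 10.6.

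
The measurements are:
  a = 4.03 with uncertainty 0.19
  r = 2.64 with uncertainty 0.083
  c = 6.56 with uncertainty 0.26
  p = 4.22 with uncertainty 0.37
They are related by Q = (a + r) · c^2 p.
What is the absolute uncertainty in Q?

Let u = a + r = 6.67. δu = √(δa² + δr²) = √(0.0361 + 0.00689) = 0.207, so δu/u = 0.0311.
Q is then a monomial in u, c, p:
δQ/Q = √((δu/u)² + (2·δc/c)² + (1·δp/p)²) = √(0.000966 + 0.00628 + 0.00769) = 0.122
Q = 1210, so δQ = 0.122 × 1210 = 148.

148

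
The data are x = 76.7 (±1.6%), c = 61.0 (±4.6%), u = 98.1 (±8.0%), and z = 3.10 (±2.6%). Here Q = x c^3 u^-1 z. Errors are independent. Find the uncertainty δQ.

Since Q is a product/quotient, work with relative uncertainties:
  (1·δx/x)² = (1×0.0160)² = 0.000256;  (3·δc/c)² = (3×0.0460)² = 0.0190;  (-1·δu/u)² = (-1×0.0800)² = 0.00640;  (1·δz/z)² = (1×0.0260)² = 0.000676
δQ/Q = √(0.0264) = 0.162
Q = 5.5e+05, so δQ = 0.162 × 5.5e+05 = 89300.

89300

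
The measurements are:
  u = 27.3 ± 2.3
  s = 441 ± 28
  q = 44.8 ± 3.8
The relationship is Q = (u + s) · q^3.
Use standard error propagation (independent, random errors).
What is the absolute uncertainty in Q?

Let w = u + s = 468. δw = √(δu² + δs²) = √(5.29 + 784) = 28.1, so δw/w = 0.0600.
Q is then a monomial in w, q:
δQ/Q = √((δw/w)² + (3·δq/q)²) = √(0.00360 + 0.0648) = 0.261
Q = 4.21e+07, so δQ = 0.261 × 4.21e+07 = 1.1e+07.

1.1e+07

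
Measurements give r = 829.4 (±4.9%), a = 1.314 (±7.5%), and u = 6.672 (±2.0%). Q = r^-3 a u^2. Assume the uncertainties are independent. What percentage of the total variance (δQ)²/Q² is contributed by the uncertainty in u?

5.55%

(δQ/Q)² = (-3·δr/r)² + (1·δa/a)² + (2·δu/u)²
  r term: (-3×0.0490)² = 0.0216
  a term: (1×0.0750)² = 0.00562
  u term: (2×0.0200)² = 0.00160
Total = 0.0288. Share from u = 0.00160/0.0288 = 0.0555.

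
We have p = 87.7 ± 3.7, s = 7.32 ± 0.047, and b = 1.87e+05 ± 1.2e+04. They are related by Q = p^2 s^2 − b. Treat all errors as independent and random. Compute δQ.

Let w = p^2·s^2 = 4.12e+05. δw/w = √((2·δp/p)² + (2·δs/s)²) = √(0.00712 + 0.000165) = 0.0854, so δw = 35200.
Q = w − b: δQ = √(δw² + δb²) = √(1.24e+09 + 1.44e+08) = 37200

37200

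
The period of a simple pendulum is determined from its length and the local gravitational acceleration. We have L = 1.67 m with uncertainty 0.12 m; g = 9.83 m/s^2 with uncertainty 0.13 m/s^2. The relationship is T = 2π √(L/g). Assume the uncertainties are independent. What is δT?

0.0946 s

For a monomial T ∝ L^(1/2), g^(-1/2), fractional errors add in quadrature:
  (½·δL/L)² = (0.5×0.0719)² = 0.00129;  (−½·δg/g)² = (-0.5×0.0132)² = 4.37e-05
δT/T = √(0.00133) = 0.0365
T = 2.59 s, so δT = 0.0365 × 2.59 = 0.0946 s.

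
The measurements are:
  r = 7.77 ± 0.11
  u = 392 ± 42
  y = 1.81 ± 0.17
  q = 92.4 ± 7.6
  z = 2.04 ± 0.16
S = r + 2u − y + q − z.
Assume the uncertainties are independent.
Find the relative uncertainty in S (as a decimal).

0.0958

For a sum/difference, combine absolute errors in quadrature:
  (δr)² = 0.0121;  (2·δu)² = 7060;  (δy)² = 0.0289;  (δq)² = 57.8;  (δz)² = 0.0256
δS = √(7110) = 84.3
S = 880, so δS/S = 84.3/880 = 0.0958.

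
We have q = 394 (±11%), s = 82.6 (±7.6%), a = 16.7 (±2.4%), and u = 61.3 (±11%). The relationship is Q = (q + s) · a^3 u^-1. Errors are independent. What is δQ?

Let w = q + s = 477. δw = √(δq² + δs²) = √(1880 + 39.4) = 43.8, so δw/w = 0.0919.
Q is then a monomial in w, a, u:
δQ/Q = √((δw/w)² + (3·δa/a)² + (-1·δu/u)²) = √(0.00844 + 0.00518 + 0.0121) = 0.160
Q = 36200, so δQ = 0.160 × 36200 = 5810.

5810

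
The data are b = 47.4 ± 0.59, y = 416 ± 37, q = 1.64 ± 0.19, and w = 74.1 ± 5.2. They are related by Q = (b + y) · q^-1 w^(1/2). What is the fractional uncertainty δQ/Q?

Let u = b + y = 463. δu = √(δb² + δy²) = √(0.348 + 1370) = 37.0, so δu/u = 0.0799.
Q is then a monomial in u, q, w:
δQ/Q = √((δu/u)² + (-1·δq/q)² + (½·δw/w)²) = √(0.00638 + 0.0134 + 0.00123) = 0.145

0.145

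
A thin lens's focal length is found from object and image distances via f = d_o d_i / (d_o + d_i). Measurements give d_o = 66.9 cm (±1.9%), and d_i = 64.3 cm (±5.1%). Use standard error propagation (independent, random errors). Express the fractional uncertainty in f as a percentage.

2.76%

∂f/∂d_o = (d_i/(d_o+d_i))² = 0.240;  ∂f/∂d_i = (d_o/(d_o+d_i))² = 0.260
δf = √((∂f/∂d_o · δd_o)² + (∂f/∂d_i · δd_i)²) = √(0.0932 + 0.727) = 0.906 cm
f = 32.8 cm, so δf/f = 0.906/32.8 = 0.0276.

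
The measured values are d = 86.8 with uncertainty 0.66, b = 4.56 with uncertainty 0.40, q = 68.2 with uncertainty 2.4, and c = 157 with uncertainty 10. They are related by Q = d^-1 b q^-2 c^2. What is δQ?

Each factor contributes (exponent × relative error)² to (δQ/Q)²:
  (-1·δd/d)² = (-1×0.00760)² = 5.78e-05;  (1·δb/b)² = (1×0.0877)² = 0.00769;  (-2·δq/q)² = (-2×0.0352)² = 0.00495;  (2·δc/c)² = (2×0.0637)² = 0.0162
δQ/Q = √(0.0289) = 0.170
Q = 0.278, so δQ = 0.170 × 0.278 = 0.0474.

0.0474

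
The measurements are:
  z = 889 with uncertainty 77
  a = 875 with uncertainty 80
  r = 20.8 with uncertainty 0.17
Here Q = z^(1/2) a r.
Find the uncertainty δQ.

55100

Since Q is a product/quotient, work with relative uncertainties:
  (½·δz/z)² = (0.5×0.0866)² = 0.00188;  (1·δa/a)² = (1×0.0914)² = 0.00836;  (1·δr/r)² = (1×0.00817)² = 6.68e-05
δQ/Q = √(0.0103) = 0.101
Q = 5.43e+05, so δQ = 0.101 × 5.43e+05 = 55100.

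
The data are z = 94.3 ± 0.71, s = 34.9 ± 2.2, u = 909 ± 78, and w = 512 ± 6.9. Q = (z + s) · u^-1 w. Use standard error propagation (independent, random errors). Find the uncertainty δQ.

6.45

Let h = z + s = 129. δh = √(δz² + δs²) = √(0.504 + 4.84) = 2.31, so δh/h = 0.0179.
Q is then a monomial in h, u, w:
δQ/Q = √((δh/h)² + (-1·δu/u)² + (1·δw/w)²) = √(0.000320 + 0.00736 + 0.000182) = 0.0887
Q = 72.8, so δQ = 0.0887 × 72.8 = 6.45.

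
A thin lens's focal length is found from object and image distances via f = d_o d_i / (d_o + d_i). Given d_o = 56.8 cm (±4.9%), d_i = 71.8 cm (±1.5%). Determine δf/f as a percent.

2.81%

∂f/∂d_o = (d_i/(d_o+d_i))² = 0.312;  ∂f/∂d_i = (d_o/(d_o+d_i))² = 0.195
δf = √((∂f/∂d_o · δd_o)² + (∂f/∂d_i · δd_i)²) = √(0.753 + 0.0441) = 0.893 cm
f = 31.7 cm, so δf/f = 0.893/31.7 = 0.0281.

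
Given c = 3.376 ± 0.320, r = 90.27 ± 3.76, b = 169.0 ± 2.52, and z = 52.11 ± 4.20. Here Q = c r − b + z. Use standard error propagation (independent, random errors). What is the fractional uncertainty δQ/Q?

Let p = c·r = 304.8. δp/p = √((1·δc/c)² + (1·δr/r)²) = √(0.00898 + 0.00173) = 0.104, so δp = 31.6.
Q = p − b + z: δQ = √(δp² + δb² + δz²) = √(996 + 6.35 + 17.6) = 31.9
Q = 187.9, so δQ/Q = 31.9/187.9 = 0.170.

0.170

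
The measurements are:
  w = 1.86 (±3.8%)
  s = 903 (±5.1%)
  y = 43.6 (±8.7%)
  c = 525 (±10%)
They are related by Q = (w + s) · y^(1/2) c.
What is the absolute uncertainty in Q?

Let u = w + s = 905. δu = √(δw² + δs²) = √(0.00500 + 2120) = 46.1, so δu/u = 0.0509.
Q is then a monomial in u, y, c:
δQ/Q = √((δu/u)² + (½·δy/y)² + (1·δc/c)²) = √(0.00259 + 0.00189 + 0.0100) = 0.120
Q = 3.14e+06, so δQ = 0.120 × 3.14e+06 = 3.77e+05.

3.77e+05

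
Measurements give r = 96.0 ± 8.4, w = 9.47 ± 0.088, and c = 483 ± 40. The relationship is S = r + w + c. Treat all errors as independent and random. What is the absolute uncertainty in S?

40.9

Each term contributes (cᵢ δxᵢ)² to (δS)²:
  (δr)² = 70.6;  (δw)² = 0.00774;  (δc)² = 1600
δS = √(1670) = 40.9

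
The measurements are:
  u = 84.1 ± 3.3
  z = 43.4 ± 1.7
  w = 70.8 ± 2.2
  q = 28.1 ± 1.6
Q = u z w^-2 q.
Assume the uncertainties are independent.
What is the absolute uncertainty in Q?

2.06

For a monomial Q ∝ u, z, w^-2, q, fractional errors add in quadrature:
  (1·δu/u)² = (1×0.0392)² = 0.00154;  (1·δz/z)² = (1×0.0392)² = 0.00153;  (-2·δw/w)² = (-2×0.0311)² = 0.00386;  (1·δq/q)² = (1×0.0569)² = 0.00324
δQ/Q = √(0.0102) = 0.101
Q = 20.5, so δQ = 0.101 × 20.5 = 2.06.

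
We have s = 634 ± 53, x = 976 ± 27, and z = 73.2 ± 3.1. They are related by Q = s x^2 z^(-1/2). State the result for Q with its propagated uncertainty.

Since Q is a product/quotient, work with relative uncertainties:
  (1·δs/s)² = (1×0.0836)² = 0.00699;  (2·δx/x)² = (2×0.0277)² = 0.00306;  (−½·δz/z)² = (-0.5×0.0423)² = 0.000448
δQ/Q = √(0.0105) = 0.102
Q = 7.06e+07, so δQ = 0.102 × 7.06e+07 = 7.23e+06.

(7.06 ± 0.723) × 10^7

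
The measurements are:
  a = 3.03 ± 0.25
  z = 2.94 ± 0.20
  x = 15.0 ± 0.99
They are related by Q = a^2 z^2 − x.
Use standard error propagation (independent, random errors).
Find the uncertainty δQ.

17.0

Let p = a^2·z^2 = 79.4. δp/p = √((2·δa/a)² + (2·δz/z)²) = √(0.0272 + 0.0185) = 0.214, so δp = 17.0.
Q = p − x: δQ = √(δp² + δx²) = √(288 + 0.980) = 17.0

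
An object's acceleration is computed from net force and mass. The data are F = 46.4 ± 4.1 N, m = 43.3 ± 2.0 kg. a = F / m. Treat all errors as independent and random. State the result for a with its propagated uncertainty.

Since a is a product/quotient, work with relative uncertainties:
  (1·δF/F)² = (1×0.0884)² = 0.00781;  (-1·δm/m)² = (-1×0.0462)² = 0.00213
δa/a = √(0.00994) = 0.0997
a = 1.07 m/s^2, so δa = 0.0997 × 1.07 = 0.107 m/s^2.

1.07 ± 0.107 m/s^2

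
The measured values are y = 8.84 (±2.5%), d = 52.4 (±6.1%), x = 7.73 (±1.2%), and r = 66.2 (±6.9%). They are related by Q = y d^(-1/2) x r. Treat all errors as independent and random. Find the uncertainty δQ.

50.2

Relative error in a monomial: (δQ/Q)² = Σ (nᵢ · δxᵢ/xᵢ)².
  (1·δy/y)² = (1×0.0250)² = 0.000625;  (−½·δd/d)² = (-0.5×0.0610)² = 0.000930;  (1·δx/x)² = (1×0.0120)² = 0.000144;  (1·δr/r)² = (1×0.0690)² = 0.00476
δQ/Q = √(0.00646) = 0.0804
Q = 625, so δQ = 0.0804 × 625 = 50.2.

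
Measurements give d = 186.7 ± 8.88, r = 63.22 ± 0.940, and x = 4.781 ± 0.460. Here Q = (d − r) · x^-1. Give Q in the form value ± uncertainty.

25.83 ± 3.11

Let u = d − r = 123.5. δu = √(δd² + δr²) = √(78.9 + 0.884) = 8.93, so δu/u = 0.0723.
Q is then a monomial in u, x:
δQ/Q = √((δu/u)² + (-1·δx/x)²) = √(0.00523 + 0.00926) = 0.120
Q = 25.83, so δQ = 0.120 × 25.83 = 3.11.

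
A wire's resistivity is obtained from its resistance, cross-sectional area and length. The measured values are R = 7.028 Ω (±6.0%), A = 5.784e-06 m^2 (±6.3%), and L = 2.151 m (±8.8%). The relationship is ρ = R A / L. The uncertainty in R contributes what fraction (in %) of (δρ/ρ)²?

23.5%

(δρ/ρ)² = (1·δR/R)² + (1·δA/A)² + (-1·δL/L)²
  R term: (1×0.0600)² = 0.00360
  A term: (1×0.0630)² = 0.00397
  L term: (-1×0.0880)² = 0.00774
Total = 0.0153. Share from R = 0.00360/0.0153 = 0.235.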